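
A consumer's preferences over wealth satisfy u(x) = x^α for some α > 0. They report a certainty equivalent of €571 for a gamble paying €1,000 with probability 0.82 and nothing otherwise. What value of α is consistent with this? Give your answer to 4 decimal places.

The lottery's expected utility is 0.82·u(1000) + 0.18·u(0) = 0.82·1000^α (since u(0) = 0 for α > 0).
Equating: 571^α = 0.82·1000^α, i.e. 0.5710^α = 0.82.
Take logs: α = ln 0.82 / ln(571/1000) ≈ 0.354145.

α ≈ 0.3541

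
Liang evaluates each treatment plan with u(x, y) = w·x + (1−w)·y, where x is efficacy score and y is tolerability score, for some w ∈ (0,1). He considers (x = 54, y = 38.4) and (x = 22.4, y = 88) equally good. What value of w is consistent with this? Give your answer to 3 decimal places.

w = 0.611

Indifference: w·54 + (1−w)·38.4 = w·22.4 + (1−w)·88.
Collecting terms: w·31.6 = (1−w)·49.6.
The marginal rate of substitution is 49.6/31.6, so w = 49.6/(31.6+49.6) = 0.611.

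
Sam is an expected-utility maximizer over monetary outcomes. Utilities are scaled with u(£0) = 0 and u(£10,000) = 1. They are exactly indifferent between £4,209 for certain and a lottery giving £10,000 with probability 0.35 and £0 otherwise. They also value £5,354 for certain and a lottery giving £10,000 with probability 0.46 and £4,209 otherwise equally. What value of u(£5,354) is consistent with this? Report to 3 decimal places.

0.649

From the first indifference, u(£4,209) = 0.35·u(£10,000) + 0.65·u(£0) = 0.35·1 + 0.65·0 = 0.35.
The second indifference gives u(£5,354) = 0.46·u(£10,000) + 0.54·u(£4,209) = 0.46·1.00 + 0.54·0.35 = 0.6490.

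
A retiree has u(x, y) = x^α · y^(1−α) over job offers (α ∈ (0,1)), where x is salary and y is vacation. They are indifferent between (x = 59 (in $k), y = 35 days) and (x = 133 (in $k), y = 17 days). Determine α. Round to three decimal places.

α ≈ 0.470

The Cobb–Douglas utilities coincide, so 59^α·35^(1−α) = 133^α·17^(1−α).
Rearrange to (59/133)^α = (17/35)^(1−α) and take logs: α·-0.812812 = (1−α)·-0.722135.
Thus α·(-1.534947) = -0.722135, so α = -0.722135/-1.534947 ≈ 0.470.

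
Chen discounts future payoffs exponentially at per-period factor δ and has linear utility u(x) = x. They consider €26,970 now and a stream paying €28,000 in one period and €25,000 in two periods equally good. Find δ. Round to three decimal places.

δ ≈ 0.620

The stream is worth 28000δ + 25000δ² today, so 28000δ + 25000δ² = 26970.
Rearranged: 25000δ² + 28000δ − 26970 = 0.
By the quadratic formula (taking the positive root), δ = (−28000 + √3481000000.00) / 50000 ≈ 0.620.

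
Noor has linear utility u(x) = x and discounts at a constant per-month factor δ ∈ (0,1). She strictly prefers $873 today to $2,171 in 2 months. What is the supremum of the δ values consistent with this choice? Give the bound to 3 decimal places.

δ < 0.634

The preference means 873 > δ^2·2171.
Hence δ^2 < 873/2171 = 0.40212, and x ↦ x^(1/2) is increasing on (0,∞).
δ < (873/2171)^(1/2) ≈ 0.634.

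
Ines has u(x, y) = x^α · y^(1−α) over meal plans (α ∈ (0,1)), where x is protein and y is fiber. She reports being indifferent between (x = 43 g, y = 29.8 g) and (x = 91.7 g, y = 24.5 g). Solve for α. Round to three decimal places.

α ≈ 0.205

The Cobb–Douglas utilities coincide, so 43^α·29.8^(1−α) = 91.7^α·24.5^(1−α).
Taking logs: α·ln 43 + (1−α)·ln 29.8 = α·ln 91.7 + (1−α)·ln 24.5, i.e. α·-0.757322 = (1−α)·-0.195835.
Thus α·(-0.953157) = -0.195835, so α = -0.195835/-0.953157 ≈ 0.205.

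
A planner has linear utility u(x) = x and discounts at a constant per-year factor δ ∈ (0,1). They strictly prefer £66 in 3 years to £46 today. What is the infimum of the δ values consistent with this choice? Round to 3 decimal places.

The preference means 46 < δ^3·66.
Hence δ^3 > 46/66 = 0.69697, and x ↦ x^(1/3) is increasing on (0,∞).
δ > 0.69697^(1/3) = 0.887.

δ > 0.887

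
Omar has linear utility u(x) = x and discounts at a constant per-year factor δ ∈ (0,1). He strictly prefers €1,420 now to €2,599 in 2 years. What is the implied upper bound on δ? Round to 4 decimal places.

δ < 0.7392

Under u(x) = x this choice says 1420 > δ^2·2599.
Hence δ^2 < 1420/2599 = 0.54636, and x ↦ x^(1/2) is increasing on (0,∞).
δ < (1420/2599)^(1/2) ≈ 0.7392.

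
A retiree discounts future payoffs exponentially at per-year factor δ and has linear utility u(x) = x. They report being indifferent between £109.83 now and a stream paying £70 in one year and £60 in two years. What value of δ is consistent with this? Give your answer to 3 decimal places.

δ ≈ 0.890

Present value of the stream is 70·δ + 60·δ². Indifference gives 70δ + 60δ² = 109.83.
Rearranged: 60δ² + 70δ − 109.83 = 0.
By the quadratic formula (taking the positive root), δ = (−70 + √31259.20) / 120 ≈ 0.890.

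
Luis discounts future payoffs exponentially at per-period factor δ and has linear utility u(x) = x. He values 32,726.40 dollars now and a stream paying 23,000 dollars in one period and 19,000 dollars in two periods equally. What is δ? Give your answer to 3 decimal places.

Present value of the stream is 23000·δ + 19000·δ². Indifference gives 23000δ + 19000δ² = 32726.40.
That is, 19000δ² + 23000δ − 32726.40 = 0, a quadratic in δ.
δ = (−23000 + √(23000² + 4·19000·32726.40)) / (2·19000) = (−23000 + √3016206400.00) / 38000 ≈ 0.840.

δ ≈ 0.840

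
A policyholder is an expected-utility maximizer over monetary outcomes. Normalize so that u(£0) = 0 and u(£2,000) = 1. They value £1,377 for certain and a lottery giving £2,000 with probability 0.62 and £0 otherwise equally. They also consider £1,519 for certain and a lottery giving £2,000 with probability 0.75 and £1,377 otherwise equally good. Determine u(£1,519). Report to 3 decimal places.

From the first indifference, u(£1,377) = 0.62·u(£2,000) + 0.38·u(£0) = 0.62·1 + 0.38·0 = 0.62.
Chaining: u(£1,519) = 0.75·1.00 + 0.25·0.62 = 0.9050.

0.905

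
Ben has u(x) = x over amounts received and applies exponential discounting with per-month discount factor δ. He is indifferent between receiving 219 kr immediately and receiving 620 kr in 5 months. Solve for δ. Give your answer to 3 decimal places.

δ ≈ 0.812

Indifference means u(219) = δ^5 · u(620), so δ^5 = u(219)/u(620).
With u(x) = x: δ^5 = 219/620 = 0.35323.
Taking the 5th root: δ = 0.35323^(1/5) ≈ 0.812.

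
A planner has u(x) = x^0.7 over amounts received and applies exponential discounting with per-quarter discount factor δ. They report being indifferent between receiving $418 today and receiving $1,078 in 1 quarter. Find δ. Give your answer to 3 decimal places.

Indifference means u(418) = δ · u(1078), so δ = u(418)/u(1078).
Since u(x) = x^0.7, δ = (418/1078)^0.7 = 0.38776^0.7 = 0.51522.

δ ≈ 0.515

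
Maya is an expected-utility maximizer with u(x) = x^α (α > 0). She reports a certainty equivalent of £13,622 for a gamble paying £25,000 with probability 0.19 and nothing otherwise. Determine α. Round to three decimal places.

α ≈ 2.735

The lottery's expected utility is 0.19·u(25000) + 0.81·u(0) = 0.19·25000^α (since u(0) = 0 for α > 0).
Indifference: 13622^α = 0.19·25000^α, so (13622/25000)^α = 0.19.
Take logs: α = ln 0.19 / ln(13622/25000) ≈ 2.73511.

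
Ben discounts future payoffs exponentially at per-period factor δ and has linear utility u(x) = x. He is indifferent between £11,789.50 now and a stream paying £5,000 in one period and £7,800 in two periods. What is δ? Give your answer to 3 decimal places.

δ ≈ 0.950

Present value of the stream is 5000·δ + 7800·δ². Indifference gives 5000δ + 7800δ² = 11789.50.
That is, 7800δ² + 5000δ − 11789.50 = 0, a quadratic in δ.
δ = (−5000 + √(5000² + 4·7800·11789.50)) / (2·7800) = (−5000 + √392832400.00) / 15600 ≈ 0.950.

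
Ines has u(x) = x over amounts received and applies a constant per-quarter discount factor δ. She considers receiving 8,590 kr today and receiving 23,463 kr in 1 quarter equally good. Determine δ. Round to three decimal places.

Indifference means u(8590) = δ · u(23463), so δ = u(8590)/u(23463).
With u(x) = x: δ = 8590/23463 = 0.36611.

δ ≈ 0.366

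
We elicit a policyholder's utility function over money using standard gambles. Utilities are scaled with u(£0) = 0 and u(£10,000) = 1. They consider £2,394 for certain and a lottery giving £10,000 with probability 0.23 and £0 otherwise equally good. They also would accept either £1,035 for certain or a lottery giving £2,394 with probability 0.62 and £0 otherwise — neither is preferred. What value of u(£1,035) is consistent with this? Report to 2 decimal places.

The first gamble pins u(£2,394): it must equal 0.23·1 + 0.77·0 = 0.23.
Chaining: u(£1,035) = 0.62·0.23 + 0.38·0.00 = 0.1426.

0.14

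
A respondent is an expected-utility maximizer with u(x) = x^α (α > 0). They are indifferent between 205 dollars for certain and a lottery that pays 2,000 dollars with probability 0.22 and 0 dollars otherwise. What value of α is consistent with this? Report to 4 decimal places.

EU(lottery) = 0.22·2000^α + 0.78·0 = 0.22·2000^α.
Indifference: 205^α = 0.22·2000^α, so (205/2000)^α = 0.22.
Take logs: α = ln 0.22 / ln(205/2000) ≈ 0.664706.

α ≈ 0.6647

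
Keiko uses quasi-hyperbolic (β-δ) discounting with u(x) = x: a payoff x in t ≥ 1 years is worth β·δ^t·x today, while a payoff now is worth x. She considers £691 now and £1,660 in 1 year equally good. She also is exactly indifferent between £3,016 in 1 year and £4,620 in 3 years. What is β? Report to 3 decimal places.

β ≈ 0.515

The second indifference involves only future payoffs, so β cancels: β·δ^1·3016 = β·δ^3·4620, giving δ^2 = 3016/4620 = 0.65281, so δ = 0.80797.
The first indifference: 691 = β·δ·1660, so β = 691/(δ·1660) = 691/(0.80797·1660) ≈ 0.515.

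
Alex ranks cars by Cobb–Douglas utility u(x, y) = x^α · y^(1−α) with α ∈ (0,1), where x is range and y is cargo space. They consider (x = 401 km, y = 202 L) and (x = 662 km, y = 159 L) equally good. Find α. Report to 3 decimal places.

The Cobb–Douglas utilities coincide, so 401^α·202^(1−α) = 662^α·159^(1−α).
Taking logs: α·ln 401 + (1−α)·ln 202 = α·ln 662 + (1−α)·ln 159, i.e. α·-0.501304 = (1−α)·-0.239363.
Thus α·(-0.740667) = -0.239363, so α = -0.239363/-0.740667 ≈ 0.323.

α ≈ 0.323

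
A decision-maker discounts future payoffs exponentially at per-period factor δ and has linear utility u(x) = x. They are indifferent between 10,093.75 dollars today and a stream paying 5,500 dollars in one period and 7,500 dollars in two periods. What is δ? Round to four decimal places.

The stream is worth 5500δ + 7500δ² today, so 5500δ + 7500δ² = 10093.75.
Rearranged: 7500δ² + 5500δ − 10093.75 = 0.
The positive root is δ = [−5500 + √(5500² + 4·7500·10093.75)] / (2·7500) = (−5500 + 18250.000)/15000 ≈ 0.8500.

δ ≈ 0.8500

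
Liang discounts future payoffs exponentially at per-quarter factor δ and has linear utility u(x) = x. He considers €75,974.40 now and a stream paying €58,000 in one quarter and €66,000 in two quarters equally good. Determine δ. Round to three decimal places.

Equating present values: 75974.40 = 58000δ + 66000δ².
So 66000δ² + 58000δ − 75974.40 = 0.
The positive root is δ = [−58000 + √(58000² + 4·66000·75974.40)] / (2·66000) = (−58000 + 153040.000)/132000 ≈ 0.720.

δ ≈ 0.720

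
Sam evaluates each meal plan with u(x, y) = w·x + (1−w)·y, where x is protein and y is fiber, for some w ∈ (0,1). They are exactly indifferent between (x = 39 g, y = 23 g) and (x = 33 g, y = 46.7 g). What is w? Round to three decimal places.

w = 0.798

Indifference: w·39 + (1−w)·23 = w·33 + (1−w)·46.7.
w·(39−33) = (1−w)·(46.7−23), i.e. w·6 = (1−w)·23.7.
So w/(1−w) = 23.7/6 = 3.9500, giving w = 23.7/(6+23.7) = 0.798.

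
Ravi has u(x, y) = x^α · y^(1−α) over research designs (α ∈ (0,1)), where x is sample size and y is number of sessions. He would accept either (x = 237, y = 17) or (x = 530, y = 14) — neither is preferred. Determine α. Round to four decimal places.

Set the two utilities equal: 237^α·17^(1−α) = 530^α·14^(1−α).
Rearrange to (237/530)^α = (14/17)^(1−α) and take logs: α·-0.8048169 = (1−α)·-0.1941560.
With A = -0.8048169 and B = -0.1941560: α·A = (1−α)·B, so α = B/(A+B) = -0.1941560/-0.9989729 ≈ 0.1944.

α ≈ 0.1944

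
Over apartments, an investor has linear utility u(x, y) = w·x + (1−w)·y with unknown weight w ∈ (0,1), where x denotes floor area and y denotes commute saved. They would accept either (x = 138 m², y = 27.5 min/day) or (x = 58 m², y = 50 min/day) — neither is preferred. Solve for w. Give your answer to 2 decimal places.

u(138,27.5) = u(58,50) means w·138 + (1−w)·27.5 = w·58 + (1−w)·50.
Collecting terms: w·80 = (1−w)·22.5.
So w/(1−w) = 22.5/80 = 0.2812, giving w = 22.5/(80+22.5) = 0.22.

w = 0.22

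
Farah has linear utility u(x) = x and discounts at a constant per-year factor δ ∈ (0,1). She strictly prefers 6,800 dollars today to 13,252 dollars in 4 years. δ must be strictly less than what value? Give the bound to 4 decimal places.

Under u(x) = x this choice says 6800 > δ^4·13252.
So δ^4 < 6800/13252 = 0.51313; taking the 4th root of both positive sides preserves the inequality.
δ < (6800/13252)^(1/4) ≈ 0.8464.

δ < 0.8464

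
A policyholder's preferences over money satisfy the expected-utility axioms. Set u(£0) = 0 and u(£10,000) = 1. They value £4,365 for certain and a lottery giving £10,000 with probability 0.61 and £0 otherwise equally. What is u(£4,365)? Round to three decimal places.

By the standard-gamble method, u(£4,365) is just the indifference probability on the best outcome: 0.61.

0.610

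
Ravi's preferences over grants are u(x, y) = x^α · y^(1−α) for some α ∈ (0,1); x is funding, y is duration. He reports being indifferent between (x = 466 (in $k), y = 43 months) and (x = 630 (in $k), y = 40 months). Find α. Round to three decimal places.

α ≈ 0.193

Set the two utilities equal: 466^α·43^(1−α) = 630^α·40^(1−α).
Taking logs: α·ln 466 + (1−α)·ln 43 = α·ln 630 + (1−α)·ln 40, i.e. α·-0.301534 = (1−α)·-0.072321.
Thus α·(-0.373855) = -0.072321, so α = -0.072321/-0.373855 ≈ 0.193.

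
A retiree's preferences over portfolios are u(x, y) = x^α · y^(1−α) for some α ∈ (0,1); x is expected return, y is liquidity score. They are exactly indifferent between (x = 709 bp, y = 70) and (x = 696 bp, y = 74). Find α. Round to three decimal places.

α ≈ 0.750

The Cobb–Douglas utilities coincide, so 709^α·70^(1−α) = 696^α·74^(1−α).
Taking logs: α·ln 709 + (1−α)·ln 70 = α·ln 696 + (1−α)·ln 74, i.e. α·0.018506 = (1−α)·0.055570.
So α/(1−α) = (0.055570)/(0.018506) = 3.002810, and α = 3.002810/4.002810 ≈ 0.750.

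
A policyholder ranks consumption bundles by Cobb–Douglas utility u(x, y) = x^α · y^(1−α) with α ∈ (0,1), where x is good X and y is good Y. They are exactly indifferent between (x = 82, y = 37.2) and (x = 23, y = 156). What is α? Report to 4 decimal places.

The Cobb–Douglas utilities coincide, so 82^α·37.2^(1−α) = 23^α·156^(1−α).
Rearrange to (82/23)^α = (156/37.2)^(1−α) and take logs: α·1.2712250 = (1−α)·1.4335472.
With A = 1.2712250 and B = 1.4335472: α·A = (1−α)·B, so α = B/(A+B) = 1.4335472/2.7047722 ≈ 0.5300.

α ≈ 0.5300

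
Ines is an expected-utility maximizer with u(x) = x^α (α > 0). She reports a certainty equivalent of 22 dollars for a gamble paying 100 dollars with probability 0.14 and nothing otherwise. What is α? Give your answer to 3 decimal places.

The lottery's expected utility is 0.14·u(100) + 0.86·u(0) = 0.14·100^α (since u(0) = 0 for α > 0).
Indifference: 22^α = 0.14·100^α, so (22/100)^α = 0.14.
Taking logs: α·ln(22/100) = ln(0.14), so α = -1.966113 / -1.514128 ≈ 1.299.

α ≈ 1.299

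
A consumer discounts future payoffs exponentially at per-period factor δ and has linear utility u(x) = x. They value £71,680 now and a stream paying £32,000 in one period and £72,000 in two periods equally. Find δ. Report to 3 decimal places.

Equating present values: 71680 = 32000δ + 72000δ².
That is, 72000δ² + 32000δ − 71680 = 0, a quadratic in δ.
The positive root is δ = [−32000 + √(32000² + 4·72000·71680)] / (2·72000) = (−32000 + 147200.000)/144000 ≈ 0.800.

δ ≈ 0.800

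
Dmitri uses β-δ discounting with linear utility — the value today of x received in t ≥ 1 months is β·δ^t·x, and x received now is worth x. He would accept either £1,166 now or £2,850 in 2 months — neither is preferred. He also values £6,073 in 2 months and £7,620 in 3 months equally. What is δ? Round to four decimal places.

δ ≈ 0.7970

From the later pair, β·δ^2·6073 = β·δ^3·7620; dividing through, δ = 6073/7620 = 0.79698.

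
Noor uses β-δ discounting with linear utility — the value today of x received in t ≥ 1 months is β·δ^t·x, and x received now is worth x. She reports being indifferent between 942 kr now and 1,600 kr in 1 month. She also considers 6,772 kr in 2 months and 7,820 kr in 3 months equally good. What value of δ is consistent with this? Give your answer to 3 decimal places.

From the later pair, β·δ^2·6772 = β·δ^3·7820; dividing through, δ = 6772/7820 = 0.86598.

δ ≈ 0.866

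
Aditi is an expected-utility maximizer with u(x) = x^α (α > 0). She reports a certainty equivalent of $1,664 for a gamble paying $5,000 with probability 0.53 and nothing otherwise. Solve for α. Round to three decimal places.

The lottery's expected utility is 0.53·u(5000) + 0.47·u(0) = 0.53·5000^α (since u(0) = 0 for α > 0).
Indifference: 1664^α = 0.53·5000^α, so (1664/5000)^α = 0.53.
Taking logs: α·ln(1664/5000) = ln(0.53), so α = -0.634878 / -1.100214 ≈ 0.577.

α ≈ 0.577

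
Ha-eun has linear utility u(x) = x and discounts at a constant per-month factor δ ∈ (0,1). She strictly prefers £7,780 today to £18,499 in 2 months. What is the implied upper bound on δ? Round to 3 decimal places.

Under u(x) = x this choice says 7780 > δ^2·18499.
Hence δ^2 < 7780/18499 = 0.42056, and x ↦ x^(1/2) is increasing on (0,∞).
δ < (7780/18499)^(1/2) ≈ 0.649.

δ < 0.649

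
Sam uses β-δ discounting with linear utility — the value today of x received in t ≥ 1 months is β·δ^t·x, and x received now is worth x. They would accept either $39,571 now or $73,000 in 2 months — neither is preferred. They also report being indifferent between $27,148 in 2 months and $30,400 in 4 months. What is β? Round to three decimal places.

From the later pair, β·δ^2·27148 = β·δ^4·30400; dividing through, δ^2 = 27148/30400 = 0.89303, so δ = 0.94500.
The first indifference: 39571 = β·δ^2·73000, so β = 39571/(δ^2·73000) = 39571/(0.89303·73000) ≈ 0.607.

β ≈ 0.607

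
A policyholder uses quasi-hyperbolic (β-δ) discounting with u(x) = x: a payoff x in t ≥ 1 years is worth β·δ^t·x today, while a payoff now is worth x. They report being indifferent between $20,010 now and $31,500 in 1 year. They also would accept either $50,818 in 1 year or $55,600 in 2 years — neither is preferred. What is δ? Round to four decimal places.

Both payoffs in the second observation are in the future, so β drops out: δ^1·50818 = δ^2·55600 ⇒ δ = 50818/55600 = 0.91399.

δ ≈ 0.9140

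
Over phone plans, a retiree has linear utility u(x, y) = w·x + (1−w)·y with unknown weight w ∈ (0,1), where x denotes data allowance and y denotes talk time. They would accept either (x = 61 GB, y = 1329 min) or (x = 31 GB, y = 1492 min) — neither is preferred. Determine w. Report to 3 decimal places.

u(61,1329) = u(31,1492) means w·61 + (1−w)·1329 = w·31 + (1−w)·1492.
Collecting terms: w·30 = (1−w)·163.
So w/(1−w) = 163/30 = 5.4333, giving w = 163/(30+163) = 0.845.

w = 0.845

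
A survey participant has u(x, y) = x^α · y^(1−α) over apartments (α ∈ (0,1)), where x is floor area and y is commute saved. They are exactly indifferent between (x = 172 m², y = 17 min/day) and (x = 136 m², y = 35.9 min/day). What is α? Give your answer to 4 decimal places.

α ≈ 0.7609

Indifference: 172^α · 17^(1−α) = 136^α · 35.9^(1−α).
Rearrange to (172/136)^α = (35.9/17)^(1−α) and take logs: α·0.2348396 = (1−α)·0.7475240.
With A = 0.2348396 and B = 0.7475240: α·A = (1−α)·B, so α = B/(A+B) = 0.7475240/0.9823636 ≈ 0.7609.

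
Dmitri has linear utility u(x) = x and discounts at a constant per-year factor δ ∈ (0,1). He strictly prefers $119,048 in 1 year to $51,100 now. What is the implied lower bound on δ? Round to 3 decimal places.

The preference means 51100 < δ·119048.
Dividing through by 119048 gives δ > 0.42924.

δ > 0.429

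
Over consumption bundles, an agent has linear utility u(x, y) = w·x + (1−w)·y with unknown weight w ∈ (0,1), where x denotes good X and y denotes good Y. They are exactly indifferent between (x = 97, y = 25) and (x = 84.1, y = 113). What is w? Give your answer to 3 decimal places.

w = 0.872

Indifference: w·97 + (1−w)·25 = w·84.1 + (1−w)·113.
Collecting terms: w·12.9 = (1−w)·88.
The marginal rate of substitution is 88/12.9, so w = 88/(12.9+88) = 0.872.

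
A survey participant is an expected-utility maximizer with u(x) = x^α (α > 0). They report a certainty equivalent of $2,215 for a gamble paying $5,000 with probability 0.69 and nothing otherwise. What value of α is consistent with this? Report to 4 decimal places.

α ≈ 0.4557

EU(lottery) = 0.69·5000^α + 0.31·0 = 0.69·5000^α.
Equating: 2215^α = 0.69·5000^α, i.e. 0.4430^α = 0.69.
Taking logs: α·ln(2215/5000) = ln(0.69), so α = -0.3710637 / -0.8141855 ≈ 0.4557.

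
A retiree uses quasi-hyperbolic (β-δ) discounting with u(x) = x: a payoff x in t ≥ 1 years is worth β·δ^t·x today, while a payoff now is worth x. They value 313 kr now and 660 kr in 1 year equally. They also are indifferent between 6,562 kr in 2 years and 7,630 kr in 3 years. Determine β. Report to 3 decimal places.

β ≈ 0.551

From the later pair, β·δ^2·6562 = β·δ^3·7630; dividing through, δ = 6562/7630 = 0.86003.
The first indifference: 313 = β·δ·660, so β = 313/(δ·660) = 313/(0.86003·660) ≈ 0.551.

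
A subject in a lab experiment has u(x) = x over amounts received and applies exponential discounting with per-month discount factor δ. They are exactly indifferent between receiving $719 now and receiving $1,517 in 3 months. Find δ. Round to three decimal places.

δ ≈ 0.780

The payoff in 3 months is discounted by δ^3, so u(719) = δ^3·u(1517) and δ^3 = u(719)/u(1517).
With u(x) = x: δ^3 = 719/1517 = 0.47396.
Taking the cube root: δ = 0.47396^(1/3) ≈ 0.780.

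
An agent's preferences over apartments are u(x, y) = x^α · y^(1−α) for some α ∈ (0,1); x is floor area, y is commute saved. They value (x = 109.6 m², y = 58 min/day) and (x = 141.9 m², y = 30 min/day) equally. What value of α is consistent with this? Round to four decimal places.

Indifference: 109.6^α · 58^(1−α) = 141.9^α · 30^(1−α).
Taking logs: α·ln 109.6 + (1−α)·ln 58 = α·ln 141.9 + (1−α)·ln 30, i.e. α·-0.2582852 = (1−α)·-0.6592456.
Thus α·(-0.9175308) = -0.6592456, so α = -0.6592456/-0.9175308 ≈ 0.7185.

α ≈ 0.7185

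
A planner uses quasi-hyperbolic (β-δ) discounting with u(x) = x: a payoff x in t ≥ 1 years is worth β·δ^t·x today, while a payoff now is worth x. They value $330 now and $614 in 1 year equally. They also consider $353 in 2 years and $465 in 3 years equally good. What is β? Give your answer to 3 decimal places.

β ≈ 0.708

The second indifference involves only future payoffs, so β cancels: β·δ^2·353 = β·δ^3·465, giving δ = 353/465 = 0.75914.
Now use the now-vs-future pair: 330 = β·δ·614 gives β = 330/(0.75914·614) ≈ 0.708.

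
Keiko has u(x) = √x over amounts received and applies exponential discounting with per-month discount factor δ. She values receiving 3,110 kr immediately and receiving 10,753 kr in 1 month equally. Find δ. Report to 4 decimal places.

Indifference means u(3110) = δ · u(10753), so δ = u(3110)/u(10753).
With u(x) = √x: δ = √3110/√10753 = √(3110/10753) = 0.53779.

δ ≈ 0.5378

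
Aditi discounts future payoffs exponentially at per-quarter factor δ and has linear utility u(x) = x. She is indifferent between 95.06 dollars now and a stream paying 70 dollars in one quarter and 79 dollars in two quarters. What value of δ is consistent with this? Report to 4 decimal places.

δ ≈ 0.7400

Equating present values: 95.06 = 70δ + 79δ².
That is, 79δ² + 70δ − 95.06 = 0, a quadratic in δ.
The positive root is δ = [−70 + √(70² + 4·79·95.06)] / (2·79) = (−70 + 186.920)/158 ≈ 0.7400.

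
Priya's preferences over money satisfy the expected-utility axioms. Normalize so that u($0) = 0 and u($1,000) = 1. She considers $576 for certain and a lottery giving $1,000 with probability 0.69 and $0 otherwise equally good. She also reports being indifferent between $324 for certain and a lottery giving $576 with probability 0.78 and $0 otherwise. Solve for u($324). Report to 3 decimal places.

0.538

The first gamble pins u($576): it must equal 0.69·1 + 0.31·0 = 0.69.
Chaining: u($324) = 0.78·0.69 + 0.22·0.00 = 0.5382.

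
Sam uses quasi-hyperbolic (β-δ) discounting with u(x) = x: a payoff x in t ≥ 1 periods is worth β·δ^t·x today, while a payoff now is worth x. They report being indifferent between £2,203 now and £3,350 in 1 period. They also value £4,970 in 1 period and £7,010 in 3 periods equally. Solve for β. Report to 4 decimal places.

From the later pair, β·δ^1·4970 = β·δ^3·7010; dividing through, δ^2 = 4970/7010 = 0.70899, so δ = 0.84201.
The first indifference: 2203 = β·δ·3350, so β = 2203/(δ·3350) = 2203/(0.84201·3350) ≈ 0.7810.

β ≈ 0.7810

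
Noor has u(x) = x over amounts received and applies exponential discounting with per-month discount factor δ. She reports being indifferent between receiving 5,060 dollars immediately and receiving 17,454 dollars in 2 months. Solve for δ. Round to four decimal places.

δ ≈ 0.5384

The payoff in 2 months is discounted by δ^2, so u(5060) = δ^2·u(17454) and δ^2 = u(5060)/u(17454).
With u(x) = x: δ^2 = 5060/17454 = 0.28990.
So δ = 0.28990^(1/2) ≈ 0.5384.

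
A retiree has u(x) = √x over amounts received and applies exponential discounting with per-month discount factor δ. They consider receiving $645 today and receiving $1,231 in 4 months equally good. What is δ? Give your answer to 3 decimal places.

δ ≈ 0.922

Equating discounted utilities: u(645) = δ^4·u(1231) ⇒ δ^4 = u(645)/u(1231).
Since u(x) = √x, δ^4 = √(645/1231) = 0.72385.
So δ = 0.72385^(1/4) ≈ 0.922.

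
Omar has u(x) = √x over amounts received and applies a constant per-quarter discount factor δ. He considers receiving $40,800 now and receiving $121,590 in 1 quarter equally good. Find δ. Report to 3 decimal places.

The payoff in 1 quarter is discounted by δ, so u(40800) = δ·u(121590) and δ = u(40800)/u(121590).
With u(x) = √x: δ = √40800/√121590 = √(40800/121590) = 0.57927.

δ ≈ 0.579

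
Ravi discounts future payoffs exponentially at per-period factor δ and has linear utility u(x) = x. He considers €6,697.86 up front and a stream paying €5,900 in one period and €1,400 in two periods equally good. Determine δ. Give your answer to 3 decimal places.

δ ≈ 0.930

Present value of the stream is 5900·δ + 1400·δ². Indifference gives 5900δ + 1400δ² = 6697.86.
Rearranged: 1400δ² + 5900δ − 6697.86 = 0.
The positive root is δ = [−5900 + √(5900² + 4·1400·6697.86)] / (2·1400) = (−5900 + 8504.000)/2800 ≈ 0.930.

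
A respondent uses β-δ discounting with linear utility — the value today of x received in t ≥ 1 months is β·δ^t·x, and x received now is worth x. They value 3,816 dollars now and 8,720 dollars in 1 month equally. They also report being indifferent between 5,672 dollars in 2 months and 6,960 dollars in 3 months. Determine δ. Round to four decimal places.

The second indifference involves only future payoffs, so β cancels: β·δ^2·5672 = β·δ^3·6960, giving δ = 5672/6960 = 0.81494.

δ ≈ 0.8149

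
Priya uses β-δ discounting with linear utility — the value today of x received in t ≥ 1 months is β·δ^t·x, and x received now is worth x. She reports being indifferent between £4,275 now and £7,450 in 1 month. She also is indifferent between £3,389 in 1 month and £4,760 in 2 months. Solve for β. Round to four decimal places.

From the later pair, β·δ^1·3389 = β·δ^2·4760; dividing through, δ = 3389/4760 = 0.71197.
The first indifference: 4275 = β·δ·7450, so β = 4275/(δ·7450) = 4275/(0.71197·7450) ≈ 0.8060.

β ≈ 0.8060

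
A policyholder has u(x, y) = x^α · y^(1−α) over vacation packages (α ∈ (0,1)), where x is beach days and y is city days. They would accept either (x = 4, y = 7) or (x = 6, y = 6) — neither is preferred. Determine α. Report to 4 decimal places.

Set the two utilities equal: 4^α·7^(1−α) = 6^α·6^(1−α).
(4/6)^α = (6/7)^(1−α); take logs: α·ln(4/6) = (1−α)·ln(6/7), i.e. α·-0.4054651 = (1−α)·-0.1541507.
Thus α·(-0.5596158) = -0.1541507, so α = -0.1541507/-0.5596158 ≈ 0.2755.

α ≈ 0.2755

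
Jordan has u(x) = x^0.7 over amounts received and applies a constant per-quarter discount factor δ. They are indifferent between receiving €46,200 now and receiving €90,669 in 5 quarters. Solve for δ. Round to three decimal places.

δ ≈ 0.910

Indifference means u(46200) = δ^5 · u(90669), so δ^5 = u(46200)/u(90669).
With u(x) = x^0.7: δ^5 = 46200^0.7/90669^0.7 = (46200/90669)^0.7 = 0.62378.
Hence δ = (0.62378)^(1/5) = 0.90993.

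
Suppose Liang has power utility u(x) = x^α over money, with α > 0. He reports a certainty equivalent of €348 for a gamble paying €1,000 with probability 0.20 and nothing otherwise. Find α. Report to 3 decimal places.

EU(lottery) = 0.20·1000^α + 0.80·0 = 0.20·1000^α.
Equating: 348^α = 0.20·1000^α, i.e. 0.3480^α = 0.20.
Taking logs: α·ln(348/1000) = ln(0.20), so α = -1.609438 / -1.055553 ≈ 1.525.

α ≈ 1.525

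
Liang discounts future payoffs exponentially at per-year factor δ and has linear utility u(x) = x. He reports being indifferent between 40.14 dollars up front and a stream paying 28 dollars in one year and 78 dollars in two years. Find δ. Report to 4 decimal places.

The stream is worth 28δ + 78δ² today, so 28δ + 78δ² = 40.14.
So 78δ² + 28δ − 40.14 = 0.
The positive root is δ = [−28 + √(28² + 4·78·40.14)] / (2·78) = (−28 + 115.359)/156 ≈ 0.5600.

δ ≈ 0.5600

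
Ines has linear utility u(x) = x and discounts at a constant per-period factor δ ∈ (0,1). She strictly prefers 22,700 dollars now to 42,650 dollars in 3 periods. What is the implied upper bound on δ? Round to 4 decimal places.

δ < 0.8104

The preference means 22700 > δ^3·42650.
Hence δ^3 < 22700/42650 = 0.53224, and x ↦ x^(1/3) is increasing on (0,∞).
δ < 0.53224^(1/3) = 0.8104.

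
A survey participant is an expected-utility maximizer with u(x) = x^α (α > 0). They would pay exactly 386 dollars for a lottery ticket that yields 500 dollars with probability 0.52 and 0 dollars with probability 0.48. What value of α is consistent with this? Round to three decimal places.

α ≈ 2.527

Since u(0) = 0, the lottery's EU is 0.52·500^α.
Indifference: 386^α = 0.52·500^α, so (386/500)^α = 0.52.
Taking logs: α·ln(386/500) = ln(0.52), so α = -0.653926 / -0.258771 ≈ 2.527.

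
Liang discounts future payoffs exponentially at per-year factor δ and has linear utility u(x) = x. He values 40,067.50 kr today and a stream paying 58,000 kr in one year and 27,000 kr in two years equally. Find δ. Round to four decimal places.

Present value of the stream is 58000·δ + 27000·δ². Indifference gives 58000δ + 27000δ² = 40067.50.
Rearranged: 27000δ² + 58000δ − 40067.50 = 0.
The positive root is δ = [−58000 + √(58000² + 4·27000·40067.50)] / (2·27000) = (−58000 + 87700.000)/54000 ≈ 0.5500.

δ ≈ 0.5500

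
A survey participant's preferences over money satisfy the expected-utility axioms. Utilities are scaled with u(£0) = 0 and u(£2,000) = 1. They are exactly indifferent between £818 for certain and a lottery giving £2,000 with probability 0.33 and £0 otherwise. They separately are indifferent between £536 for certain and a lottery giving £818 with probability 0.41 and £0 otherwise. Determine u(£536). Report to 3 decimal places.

0.135

First, u(£818) = 0.33·u(£2,000) + 0.67·u(£0) = 0.33.
The second indifference gives u(£536) = 0.41·u(£818) + 0.59·u(£0) = 0.41·0.33 + 0.59·0.00 = 0.1353.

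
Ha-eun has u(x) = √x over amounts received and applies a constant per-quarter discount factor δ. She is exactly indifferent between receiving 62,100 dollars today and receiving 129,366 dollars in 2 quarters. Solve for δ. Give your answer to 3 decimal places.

The payoff in 2 quarters is discounted by δ^2, so u(62100) = δ^2·u(129366) and δ^2 = u(62100)/u(129366).
Since u(x) = √x, δ^2 = √(62100/129366) = 0.69284.
Taking the square root: δ = 0.69284^(1/2) ≈ 0.832.

δ ≈ 0.832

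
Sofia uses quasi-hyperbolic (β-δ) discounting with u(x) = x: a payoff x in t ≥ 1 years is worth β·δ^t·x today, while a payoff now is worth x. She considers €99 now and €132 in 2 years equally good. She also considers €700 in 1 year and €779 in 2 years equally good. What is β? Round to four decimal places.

β ≈ 0.9288

The second indifference involves only future payoffs, so β cancels: β·δ^1·700 = β·δ^2·779, giving δ = 700/779 = 0.89859.
Substituting δ into 99 = β·δ^2·132: β = 99/(106.585) ≈ 0.9288.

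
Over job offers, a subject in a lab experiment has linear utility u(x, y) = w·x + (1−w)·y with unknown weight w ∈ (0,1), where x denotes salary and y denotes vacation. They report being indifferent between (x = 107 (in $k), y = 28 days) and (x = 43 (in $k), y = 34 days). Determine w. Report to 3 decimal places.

w = 0.086

Indifference: w·107 + (1−w)·28 = w·43 + (1−w)·34.
w·(107−43) = (1−w)·(34−28), i.e. w·64 = (1−w)·6.
So w/(1−w) = 6/64 = 0.0938, giving w = 6/(64+6) = 0.086.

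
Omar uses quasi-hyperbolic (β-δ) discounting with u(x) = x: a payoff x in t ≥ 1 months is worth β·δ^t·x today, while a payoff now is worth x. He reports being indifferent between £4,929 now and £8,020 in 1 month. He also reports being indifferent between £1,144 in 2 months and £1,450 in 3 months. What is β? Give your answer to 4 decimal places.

From the later pair, β·δ^2·1144 = β·δ^3·1450; dividing through, δ = 1144/1450 = 0.78897.
Now use the now-vs-future pair: 4929 = β·δ·8020 gives β = 4929/(0.78897·8020) ≈ 0.7790.

β ≈ 0.7790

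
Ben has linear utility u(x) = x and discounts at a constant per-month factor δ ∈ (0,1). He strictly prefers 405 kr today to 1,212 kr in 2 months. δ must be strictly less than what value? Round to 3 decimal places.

δ < 0.578

The preference means 405 > δ^2·1212.
Hence δ^2 < 405/1212 = 0.33416, and x ↦ x^(1/2) is increasing on (0,∞).
δ < (405/1212)^(1/2) ≈ 0.578.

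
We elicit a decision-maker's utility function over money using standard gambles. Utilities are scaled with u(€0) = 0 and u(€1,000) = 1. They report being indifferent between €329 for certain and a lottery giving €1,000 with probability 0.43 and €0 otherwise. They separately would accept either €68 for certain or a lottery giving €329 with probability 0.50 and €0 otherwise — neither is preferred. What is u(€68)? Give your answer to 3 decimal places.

The first gamble pins u(€329): it must equal 0.43·1 + 0.57·0 = 0.43.
The second indifference gives u(€68) = 0.50·u(€329) + 0.50·u(€0) = 0.50·0.43 + 0.50·0.00 = 0.2150.

0.215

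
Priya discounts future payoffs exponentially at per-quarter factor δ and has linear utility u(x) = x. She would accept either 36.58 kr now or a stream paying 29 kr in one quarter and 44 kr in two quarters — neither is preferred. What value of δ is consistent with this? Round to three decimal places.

Equating present values: 36.58 = 29δ + 44δ².
Rearranged: 44δ² + 29δ − 36.58 = 0.
δ = (−29 + √(29² + 4·44·36.58)) / (2·44) = (−29 + √7279.08) / 88 ≈ 0.640.

δ ≈ 0.640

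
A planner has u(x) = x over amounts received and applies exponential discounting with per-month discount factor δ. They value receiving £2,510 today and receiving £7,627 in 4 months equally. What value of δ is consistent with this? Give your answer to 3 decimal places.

δ ≈ 0.757

The payoff in 4 months is discounted by δ^4, so u(2510) = δ^4·u(7627) and δ^4 = u(2510)/u(7627).
With u(x) = x: δ^4 = 2510/7627 = 0.32909.
So δ = 0.32909^(1/4) ≈ 0.757.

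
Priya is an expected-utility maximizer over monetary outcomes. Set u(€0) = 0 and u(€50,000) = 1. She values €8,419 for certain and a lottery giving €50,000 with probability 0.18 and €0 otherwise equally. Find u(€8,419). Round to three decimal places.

0.180

The indifference gives u(€8,419) = 0.18·u(€50,000) + 0.82·u(€0) = 0.18·1 + 0.82·0 = 0.18.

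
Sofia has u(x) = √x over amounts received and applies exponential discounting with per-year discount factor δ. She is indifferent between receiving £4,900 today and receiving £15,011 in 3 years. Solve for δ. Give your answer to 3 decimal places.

Indifference means u(4900) = δ^3 · u(15011), so δ^3 = u(4900)/u(15011).
With u(x) = √x: δ^3 = √4900/√15011 = √(4900/15011) = 0.57134.
So δ = 0.57134^(1/3) ≈ 0.830.

δ ≈ 0.830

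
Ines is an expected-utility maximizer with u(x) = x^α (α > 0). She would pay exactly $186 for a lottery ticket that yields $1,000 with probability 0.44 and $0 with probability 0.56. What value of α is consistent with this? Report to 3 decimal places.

Since u(0) = 0, the lottery's EU is 0.44·1000^α.
Equating: 186^α = 0.44·1000^α, i.e. 0.1860^α = 0.44.
Taking logs: α·ln(186/1000) = ln(0.44), so α = -0.820981 / -1.682009 ≈ 0.488.

α ≈ 0.488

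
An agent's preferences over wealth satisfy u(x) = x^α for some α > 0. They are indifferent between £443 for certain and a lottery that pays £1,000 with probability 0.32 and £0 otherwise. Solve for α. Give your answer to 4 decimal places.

The lottery's expected utility is 0.32·u(1000) + 0.68·u(0) = 0.32·1000^α (since u(0) = 0 for α > 0).
Equating: 443^α = 0.32·1000^α, i.e. 0.4430^α = 0.32.
Take logs: α = ln 0.32 / ln(443/1000) ≈ 1.399477.

α ≈ 1.3995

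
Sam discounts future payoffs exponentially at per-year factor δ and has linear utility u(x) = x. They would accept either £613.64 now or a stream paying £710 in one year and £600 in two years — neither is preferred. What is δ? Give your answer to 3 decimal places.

Present value of the stream is 710·δ + 600·δ². Indifference gives 710δ + 600δ² = 613.64.
So 600δ² + 710δ − 613.64 = 0.
By the quadratic formula (taking the positive root), δ = (−710 + √1976836.00) / 1200 ≈ 0.580.

δ ≈ 0.580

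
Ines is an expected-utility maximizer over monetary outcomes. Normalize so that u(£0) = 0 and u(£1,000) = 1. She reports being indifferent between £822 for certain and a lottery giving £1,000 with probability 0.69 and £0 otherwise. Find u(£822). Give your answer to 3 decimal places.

0.690

The indifference gives u(£822) = 0.69·u(£1,000) + 0.31·u(£0) = 0.69·1 + 0.31·0 = 0.69.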